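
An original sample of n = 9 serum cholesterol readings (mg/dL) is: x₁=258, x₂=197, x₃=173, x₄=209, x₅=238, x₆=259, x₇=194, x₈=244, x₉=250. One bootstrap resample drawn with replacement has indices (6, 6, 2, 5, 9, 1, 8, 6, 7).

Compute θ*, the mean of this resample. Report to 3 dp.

Resample values: 259, 259, 197, 238, 250, 258, 244, 259, 194.
Mean = (259 + 259 + 197 + 238 + 250 + 258 + 244 + 259 + 194) / 9 = 2158.0 / 9 = 239.778

θ* = 239.778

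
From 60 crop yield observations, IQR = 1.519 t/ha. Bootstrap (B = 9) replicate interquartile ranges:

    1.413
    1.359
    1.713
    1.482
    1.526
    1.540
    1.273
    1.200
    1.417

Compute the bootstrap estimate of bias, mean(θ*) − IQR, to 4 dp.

mean(θ*) = (1.413 + 1.359 + 1.713 + 1.482 + 1.526 + 1.540 + 1.273 + 1.200 + 1.417) / 9 = 1.43589
bias = 1.43589 − 1.519

bias = −0.0831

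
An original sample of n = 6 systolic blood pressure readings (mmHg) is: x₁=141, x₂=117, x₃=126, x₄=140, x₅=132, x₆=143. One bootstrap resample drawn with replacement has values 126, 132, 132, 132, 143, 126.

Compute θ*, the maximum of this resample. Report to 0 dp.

θ* = 143

Maximum = 143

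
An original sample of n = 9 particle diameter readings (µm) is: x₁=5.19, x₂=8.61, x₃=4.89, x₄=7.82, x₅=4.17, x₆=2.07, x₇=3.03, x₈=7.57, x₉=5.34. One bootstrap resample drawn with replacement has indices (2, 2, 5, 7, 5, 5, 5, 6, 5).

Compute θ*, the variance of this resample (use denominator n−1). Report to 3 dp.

Resample values: 8.61, 8.61, 4.17, 3.03, 4.17, 4.17, 4.17, 2.07, 4.17.
Mean = 4.7967; sum of squared deviations = 41.6024
s² = 41.6024 / 8 = 5.2003

θ* = 5.200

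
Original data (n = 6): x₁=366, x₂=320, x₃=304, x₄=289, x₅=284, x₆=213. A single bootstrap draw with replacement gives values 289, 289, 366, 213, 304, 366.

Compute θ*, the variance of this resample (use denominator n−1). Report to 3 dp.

Mean = 304.5000; sum of squared deviations = 16417.5000
s² = 16417.5000 / 5 = 3283.5000

θ* = 3283.500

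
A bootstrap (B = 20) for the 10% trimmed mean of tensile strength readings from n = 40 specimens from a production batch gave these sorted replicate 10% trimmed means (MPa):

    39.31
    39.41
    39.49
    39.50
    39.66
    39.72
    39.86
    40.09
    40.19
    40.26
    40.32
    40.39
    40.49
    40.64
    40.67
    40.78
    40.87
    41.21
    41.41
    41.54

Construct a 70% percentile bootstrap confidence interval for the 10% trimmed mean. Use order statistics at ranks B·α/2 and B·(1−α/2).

α = 0.30; lower rank = 20 × 0.150 = 3; upper rank = 20 × 0.850 = 17.
The 3rd smallest replicate is 39.49; the 17th is 40.87.

(39.49, 40.87)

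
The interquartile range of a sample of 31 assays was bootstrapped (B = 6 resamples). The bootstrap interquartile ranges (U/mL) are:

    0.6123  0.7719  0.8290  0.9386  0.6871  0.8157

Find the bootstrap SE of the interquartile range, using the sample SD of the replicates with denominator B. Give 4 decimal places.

SE* = 0.1045

Bootstrap SE is the standard deviation of the 6 replicate interquartile ranges.
Mean of replicates: (0.6123 + 0.7719 + 0.8290 + 0.9386 + 0.6871 + 0.8157) / 6 = 4.65460 / 6 = 0.77577
Sum of squared deviations: (−0.16347)² + (−0.00387)² + (+0.05323)² + (+0.16283)² + (−0.08867)² + (+0.03993)² = 0.06554
Variance = 0.06554 / 6 = 0.01092
SE* = √0.01092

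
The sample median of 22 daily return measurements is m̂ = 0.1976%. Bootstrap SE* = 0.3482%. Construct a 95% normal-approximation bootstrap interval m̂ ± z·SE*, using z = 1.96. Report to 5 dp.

Margin = 1.96 × 0.3482 = 0.682472
Interval: 0.1976 ± 0.682472

(-0.48487, 0.88007)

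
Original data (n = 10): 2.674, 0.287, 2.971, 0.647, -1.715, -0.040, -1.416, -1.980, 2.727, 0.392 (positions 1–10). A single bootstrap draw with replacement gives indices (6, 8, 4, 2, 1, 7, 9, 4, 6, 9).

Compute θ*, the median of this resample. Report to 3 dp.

Resample values: -0.040, -1.980, 0.647, 0.287, 2.674, -1.416, 2.727, 0.647, -0.040, 2.727.
Sorted: -1.980, -1.416, -0.040, -0.040, 0.287, 0.647, 0.647, 2.674, 2.727, 2.727
Median = average of the two middle values = 0.467

θ* = 0.467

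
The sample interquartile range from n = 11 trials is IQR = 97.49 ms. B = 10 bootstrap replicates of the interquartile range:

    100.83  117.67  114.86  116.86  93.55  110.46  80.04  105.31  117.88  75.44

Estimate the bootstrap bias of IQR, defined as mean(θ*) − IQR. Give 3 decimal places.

mean(θ*) = (100.83 + 117.67 + 114.86 + 116.86 + 93.55 + 110.46 + 80.04 + 105.31 + 117.88 + 75.44) / 10 = 103.2900
bias = 103.2900 − 97.49

bias = +5.800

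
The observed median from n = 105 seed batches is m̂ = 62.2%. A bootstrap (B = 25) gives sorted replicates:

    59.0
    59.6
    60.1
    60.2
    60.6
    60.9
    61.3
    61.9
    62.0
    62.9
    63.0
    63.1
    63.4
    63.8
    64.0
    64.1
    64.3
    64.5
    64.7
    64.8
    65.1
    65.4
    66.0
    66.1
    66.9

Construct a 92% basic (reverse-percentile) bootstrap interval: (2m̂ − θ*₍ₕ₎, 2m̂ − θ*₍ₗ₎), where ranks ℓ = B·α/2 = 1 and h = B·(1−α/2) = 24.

(58.3, 65.4)

Percentile endpoints at ranks 1 and 24: θ*₍1₎ = 59.0, θ*₍24₎ = 66.1.
Basic interval reflects these around m̂:
  lower = 2 × 62.2 − 66.1 = 58.3
  upper = 2 × 62.2 − 59.0 = 65.4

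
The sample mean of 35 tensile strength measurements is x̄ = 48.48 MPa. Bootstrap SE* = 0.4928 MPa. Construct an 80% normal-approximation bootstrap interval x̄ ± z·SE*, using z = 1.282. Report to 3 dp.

(47.848, 49.112)

Margin = 1.282 × 0.4928 = 0.6318
Interval: 48.48 ± 0.6318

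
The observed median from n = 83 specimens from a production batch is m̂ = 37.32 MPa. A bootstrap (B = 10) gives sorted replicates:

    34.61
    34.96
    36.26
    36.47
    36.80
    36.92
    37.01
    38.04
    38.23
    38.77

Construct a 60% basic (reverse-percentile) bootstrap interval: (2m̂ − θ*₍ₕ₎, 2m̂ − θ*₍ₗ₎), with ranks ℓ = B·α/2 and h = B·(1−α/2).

Percentile endpoints at ranks 2 and 8: θ*₍2₎ = 34.96, θ*₍8₎ = 38.04.
Basic interval reflects these around m̂:
  lower = 2 × 37.32 − 38.04 = 36.60
  upper = 2 × 37.32 − 34.96 = 39.68

(36.60, 39.68)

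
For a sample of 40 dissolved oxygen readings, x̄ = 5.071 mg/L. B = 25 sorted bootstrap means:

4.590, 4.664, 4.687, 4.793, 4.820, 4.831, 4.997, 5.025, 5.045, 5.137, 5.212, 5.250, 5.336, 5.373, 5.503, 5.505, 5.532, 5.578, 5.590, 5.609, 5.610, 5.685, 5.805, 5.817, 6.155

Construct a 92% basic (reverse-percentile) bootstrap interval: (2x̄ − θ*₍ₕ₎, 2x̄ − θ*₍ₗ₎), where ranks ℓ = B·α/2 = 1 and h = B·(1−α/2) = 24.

(4.325, 5.552)

Percentile endpoints at ranks 1 and 24: θ*₍1₎ = 4.590, θ*₍24₎ = 5.817.
Basic interval reflects these around x̄:
  lower = 2 × 5.071 − 5.817 = 4.325
  upper = 2 × 5.071 − 4.590 = 5.552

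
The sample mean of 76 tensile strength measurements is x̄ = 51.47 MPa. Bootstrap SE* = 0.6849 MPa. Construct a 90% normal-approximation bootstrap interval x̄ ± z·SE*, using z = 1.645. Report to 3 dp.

Margin = 1.645 × 0.6849 = 1.1267
Interval: 51.47 ± 1.1267

(50.343, 52.597)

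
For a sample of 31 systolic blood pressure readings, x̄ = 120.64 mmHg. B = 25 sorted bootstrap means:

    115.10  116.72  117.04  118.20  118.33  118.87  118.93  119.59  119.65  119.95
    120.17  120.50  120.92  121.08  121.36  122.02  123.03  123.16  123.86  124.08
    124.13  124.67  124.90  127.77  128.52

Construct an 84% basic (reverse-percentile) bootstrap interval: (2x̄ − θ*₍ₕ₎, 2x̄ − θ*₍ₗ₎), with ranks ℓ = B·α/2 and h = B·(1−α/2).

(116.38, 124.56)

Percentile endpoints at ranks 2 and 23: θ*₍2₎ = 116.72, θ*₍23₎ = 124.90.
Basic interval reflects these around x̄:
  lower = 2 × 120.64 − 124.90 = 116.38
  upper = 2 × 120.64 − 116.72 = 124.56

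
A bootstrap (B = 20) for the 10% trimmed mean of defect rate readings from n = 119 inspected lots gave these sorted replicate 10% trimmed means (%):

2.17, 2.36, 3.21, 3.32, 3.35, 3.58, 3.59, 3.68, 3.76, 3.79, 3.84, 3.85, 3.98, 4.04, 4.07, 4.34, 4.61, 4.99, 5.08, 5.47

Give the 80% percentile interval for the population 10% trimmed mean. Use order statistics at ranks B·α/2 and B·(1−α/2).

α = 0.20; lower rank = 20 × 0.100 = 2; upper rank = 20 × 0.900 = 18.
The 2nd smallest replicate is 2.36; the 18th is 4.99.

(2.36, 4.99)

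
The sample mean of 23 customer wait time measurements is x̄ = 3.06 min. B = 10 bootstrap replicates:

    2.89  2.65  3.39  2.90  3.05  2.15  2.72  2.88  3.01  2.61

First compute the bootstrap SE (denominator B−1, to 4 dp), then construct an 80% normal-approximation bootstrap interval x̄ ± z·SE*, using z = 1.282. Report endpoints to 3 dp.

(2.641, 3.479)

Mean of replicates = 2.8250; sum of squared deviations = 0.9605; SE* = √(0.9605/9) = 0.3267
Margin = 1.282 × 0.3267 = 0.4188
Interval: 3.06 ± 0.4188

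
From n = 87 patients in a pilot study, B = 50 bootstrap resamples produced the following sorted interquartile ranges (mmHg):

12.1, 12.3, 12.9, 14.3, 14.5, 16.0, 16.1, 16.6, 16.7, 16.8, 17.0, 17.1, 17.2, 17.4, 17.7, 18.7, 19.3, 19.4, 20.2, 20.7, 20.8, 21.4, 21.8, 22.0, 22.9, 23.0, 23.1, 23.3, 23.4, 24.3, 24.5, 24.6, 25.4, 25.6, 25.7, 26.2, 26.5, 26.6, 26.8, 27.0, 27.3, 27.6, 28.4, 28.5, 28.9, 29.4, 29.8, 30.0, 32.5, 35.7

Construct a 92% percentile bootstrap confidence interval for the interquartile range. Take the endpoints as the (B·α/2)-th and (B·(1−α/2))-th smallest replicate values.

(12.3, 30.0)

α = 0.08; lower rank = 50 × 0.040 = 2; upper rank = 50 × 0.960 = 48.
The 2nd smallest replicate is 12.3; the 48th is 30.0.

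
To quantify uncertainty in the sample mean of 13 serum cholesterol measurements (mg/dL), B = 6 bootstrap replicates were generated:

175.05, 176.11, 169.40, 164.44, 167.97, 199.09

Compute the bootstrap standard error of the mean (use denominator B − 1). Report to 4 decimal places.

Bootstrap SE is the standard deviation of the 6 replicate means.
Mean of replicates: (175.05 + 176.11 + 169.40 + 164.44 + 167.97 + 199.09) / 6 = 1052.06000 / 6 = 175.34333
Sum of squared deviations: (−0.29333)² + (+0.76667)² + (−5.94333)² + (−10.90333)² + (−7.37333)² + (+23.74667)² = 773.14993
Variance = 773.14993 / 5 = 154.62999
SE* = √154.62999

SE* = 12.4350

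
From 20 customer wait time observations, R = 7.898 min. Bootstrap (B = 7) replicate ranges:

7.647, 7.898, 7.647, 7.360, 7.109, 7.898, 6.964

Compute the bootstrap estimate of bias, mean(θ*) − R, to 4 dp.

bias = −0.3947

mean(θ*) = (7.647 + 7.898 + 7.647 + 7.360 + 7.109 + 7.898 + 6.964) / 7 = 7.50329
bias = 7.50329 − 7.898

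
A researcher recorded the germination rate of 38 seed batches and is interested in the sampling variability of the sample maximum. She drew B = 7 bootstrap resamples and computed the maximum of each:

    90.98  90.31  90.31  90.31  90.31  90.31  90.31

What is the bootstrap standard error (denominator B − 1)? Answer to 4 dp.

SE* = 0.2532

Bootstrap SE is the standard deviation of the 7 replicate maximums.
Mean of replicates: (90.98 + 90.31 + 90.31 + 90.31 + 90.31 + 90.31 + 90.31) / 7 = 632.84000 / 7 = 90.40571
Sum of squared deviations: (+0.57429)² + (−0.09571)² + (−0.09571)² + (−0.09571)² + (−0.09571)² + (−0.09571)² + (−0.09571)² = 0.38477
Variance = 0.38477 / 6 = 0.06413
SE* = √0.06413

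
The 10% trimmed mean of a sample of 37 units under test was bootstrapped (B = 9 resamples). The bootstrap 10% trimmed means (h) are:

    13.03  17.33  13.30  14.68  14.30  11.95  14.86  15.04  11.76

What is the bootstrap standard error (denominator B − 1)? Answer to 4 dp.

SE* = 1.7359

Bootstrap SE is the standard deviation of the 9 replicate 10% trimmed means.
Mean of replicates: (13.03 + 17.33 + 13.30 + 14.68 + 14.30 + 11.95 + 14.86 + 15.04 + 11.76) / 9 = 126.25000 / 9 = 14.02778
Sum of squared deviations: (−0.99778)² + (+3.30222)² + (−0.72778)² + (+0.65222)² + (+0.27222)² + (−2.07778)² + (+0.83222)² + (+1.01222)² + (−2.26778)² = 24.10656
Variance = 24.10656 / 8 = 3.01332
SE* = √3.01332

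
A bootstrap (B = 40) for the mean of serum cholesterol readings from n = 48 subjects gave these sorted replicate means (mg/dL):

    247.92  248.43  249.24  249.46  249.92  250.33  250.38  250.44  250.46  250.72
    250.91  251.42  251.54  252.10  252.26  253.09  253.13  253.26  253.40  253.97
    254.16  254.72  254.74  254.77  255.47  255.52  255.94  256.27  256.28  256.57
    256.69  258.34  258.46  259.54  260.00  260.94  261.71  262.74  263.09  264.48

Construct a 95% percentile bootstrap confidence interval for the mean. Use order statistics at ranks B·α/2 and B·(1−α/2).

α = 0.05; lower rank = 40 × 0.025 = 1; upper rank = 40 × 0.975 = 39.
The 1st smallest replicate is 247.92; the 39th is 263.09.

(247.92, 263.09)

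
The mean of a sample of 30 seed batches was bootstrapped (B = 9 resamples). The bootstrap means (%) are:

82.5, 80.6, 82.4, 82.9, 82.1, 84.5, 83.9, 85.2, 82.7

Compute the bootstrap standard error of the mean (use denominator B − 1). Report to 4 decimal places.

Bootstrap SE is the standard deviation of the 9 replicate means.
Mean of replicates: (82.5 + 80.6 + 82.4 + 82.9 + 82.1 + 84.5 + 83.9 + 85.2 + 82.7) / 9 = 746.80000 / 9 = 82.97778
Sum of squared deviations: (−0.47778)² + (−2.37778)² + (−0.57778)² + (−0.07778)² + (−0.87778)² + (+1.52222)² + (+0.92222)² + (+2.22222)² + (−0.27778)² = 15.17556
Variance = 15.17556 / 8 = 1.89694
SE* = √1.89694

SE* = 1.3773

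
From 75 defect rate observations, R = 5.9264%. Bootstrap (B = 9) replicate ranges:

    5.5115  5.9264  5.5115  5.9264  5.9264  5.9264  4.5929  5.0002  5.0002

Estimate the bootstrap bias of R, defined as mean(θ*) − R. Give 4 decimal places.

mean(θ*) = (5.5115 + 5.9264 + 5.5115 + 5.9264 + 5.9264 + 5.9264 + 4.5929 + 5.0002 + 5.0002) / 9 = 5.48021
bias = 5.48021 − 5.9264

bias = −0.4462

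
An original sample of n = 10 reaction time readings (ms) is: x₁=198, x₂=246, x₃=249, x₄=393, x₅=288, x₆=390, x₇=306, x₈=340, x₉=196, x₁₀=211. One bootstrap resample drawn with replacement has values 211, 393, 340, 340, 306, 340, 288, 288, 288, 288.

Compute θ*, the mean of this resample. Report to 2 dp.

θ* = 308.20

Mean = (211 + 393 + 340 + 340 + 306 + 340 + 288 + 288 + 288 + 288) / 10 = 3082.0 / 10 = 308.20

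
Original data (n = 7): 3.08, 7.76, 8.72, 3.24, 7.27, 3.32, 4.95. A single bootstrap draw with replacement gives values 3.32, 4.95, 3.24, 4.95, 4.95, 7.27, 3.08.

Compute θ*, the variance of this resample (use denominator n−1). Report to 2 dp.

θ* = 2.21

Mean = 4.5371; sum of squared deviations = 13.2671
s² = 13.2671 / 6 = 2.2112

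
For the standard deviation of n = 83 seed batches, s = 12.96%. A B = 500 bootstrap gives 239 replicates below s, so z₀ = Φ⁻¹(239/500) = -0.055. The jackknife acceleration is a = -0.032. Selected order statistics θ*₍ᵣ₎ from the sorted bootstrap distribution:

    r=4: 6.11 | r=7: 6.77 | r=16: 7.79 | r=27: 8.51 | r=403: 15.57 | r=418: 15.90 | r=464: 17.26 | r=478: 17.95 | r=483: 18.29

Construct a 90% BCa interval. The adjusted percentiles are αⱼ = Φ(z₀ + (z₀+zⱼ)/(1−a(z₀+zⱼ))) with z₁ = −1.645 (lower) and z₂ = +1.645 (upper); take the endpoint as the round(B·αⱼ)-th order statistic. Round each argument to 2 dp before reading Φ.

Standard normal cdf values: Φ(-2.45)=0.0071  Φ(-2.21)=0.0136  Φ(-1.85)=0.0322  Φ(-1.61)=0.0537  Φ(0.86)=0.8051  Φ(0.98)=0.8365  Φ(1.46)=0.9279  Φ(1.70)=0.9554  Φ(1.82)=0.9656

(7.79, 17.26)

Lower: z₀ + z₁ = -0.055 + (-1.645) = -1.700; 1 − a(z₀+z₁) = 1 − (-0.032)(-1.700) = 0.9456; argument = -0.055 + (-1.700)/0.9456 = -1.8528 → -1.85.
α₁ = Φ(-1.85) = 0.0322; rank = round(500 × 0.0322) = 16; θ*₍16₎ = 7.79.
Upper: z₀ + z₂ = 1.590; 1 − a(z₀+z₂) = 1.0509; argument = 1.4580 → 1.46; α₂ = 0.9279; rank = 464; θ*₍464₎ = 17.26.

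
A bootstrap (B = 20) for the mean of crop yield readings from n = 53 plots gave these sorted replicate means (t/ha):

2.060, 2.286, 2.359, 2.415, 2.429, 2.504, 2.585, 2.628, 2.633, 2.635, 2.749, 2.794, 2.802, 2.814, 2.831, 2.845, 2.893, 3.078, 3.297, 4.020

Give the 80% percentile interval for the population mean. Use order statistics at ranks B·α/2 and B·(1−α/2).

(2.286, 3.078)

α = 0.20; lower rank = 20 × 0.100 = 2; upper rank = 20 × 0.900 = 18.
The 2nd smallest replicate is 2.286; the 18th is 3.078.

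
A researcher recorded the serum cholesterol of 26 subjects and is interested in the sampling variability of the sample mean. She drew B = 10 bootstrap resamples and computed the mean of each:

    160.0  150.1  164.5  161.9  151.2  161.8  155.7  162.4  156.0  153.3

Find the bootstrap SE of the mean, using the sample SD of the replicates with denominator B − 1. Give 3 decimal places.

Bootstrap SE is the standard deviation of the 10 replicate means.
Mean of replicates: (160.0 + 150.1 + 164.5 + 161.9 + 151.2 + 161.8 + 155.7 + 162.4 + 156.0 + 153.3) / 10 = 1576.9000 / 10 = 157.6900
Sum of squared deviations: (+2.3100)² + (−7.5900)² + (+6.8100)² + (+4.2100)² + (−6.4900)² + (+4.1100)² + (−1.9900)² + (+4.7100)² + (−1.6900)² + (−4.3900)² = 234.3290
Variance = 234.3290 / 9 = 26.0366
SE* = √26.0366

SE* = 5.103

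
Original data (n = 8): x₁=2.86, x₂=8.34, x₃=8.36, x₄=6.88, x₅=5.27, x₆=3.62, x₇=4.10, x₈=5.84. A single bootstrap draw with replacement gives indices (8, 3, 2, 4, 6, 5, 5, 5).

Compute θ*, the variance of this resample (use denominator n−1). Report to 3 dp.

θ* = 2.717

Resample values: 5.84, 8.36, 8.34, 6.88, 3.62, 5.27, 5.27, 5.27.
Mean = 6.1062; sum of squared deviations = 19.0180
s² = 19.0180 / 7 = 2.7169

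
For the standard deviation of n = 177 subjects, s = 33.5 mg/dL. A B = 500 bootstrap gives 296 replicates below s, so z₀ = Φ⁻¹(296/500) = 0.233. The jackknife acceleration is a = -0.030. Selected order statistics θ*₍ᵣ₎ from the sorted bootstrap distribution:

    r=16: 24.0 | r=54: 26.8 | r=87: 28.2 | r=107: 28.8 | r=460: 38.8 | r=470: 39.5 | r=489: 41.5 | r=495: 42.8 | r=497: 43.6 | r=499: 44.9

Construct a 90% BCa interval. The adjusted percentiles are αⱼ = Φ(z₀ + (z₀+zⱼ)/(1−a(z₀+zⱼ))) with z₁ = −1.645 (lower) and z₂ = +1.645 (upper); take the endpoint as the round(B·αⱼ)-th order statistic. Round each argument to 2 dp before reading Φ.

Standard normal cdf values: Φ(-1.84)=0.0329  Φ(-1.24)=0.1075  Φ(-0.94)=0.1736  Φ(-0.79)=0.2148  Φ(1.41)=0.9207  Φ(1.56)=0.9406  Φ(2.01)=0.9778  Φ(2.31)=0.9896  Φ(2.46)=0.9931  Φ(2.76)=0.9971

(26.8, 41.5)

Lower: z₀ + z₁ = 0.233 + (-1.645) = -1.412; 1 − a(z₀+z₁) = 1 − (-0.030)(-1.412) = 0.9576; argument = 0.233 + (-1.412)/0.9576 = -1.2415 → -1.24.
α₁ = Φ(-1.24) = 0.1075; rank = round(500 × 0.1075) = 54; θ*₍54₎ = 26.8.
Upper: z₀ + z₂ = 1.878; 1 − a(z₀+z₂) = 1.0563; argument = 2.0108 → 2.01; α₂ = 0.9778; rank = 489; θ*₍489₎ = 41.5.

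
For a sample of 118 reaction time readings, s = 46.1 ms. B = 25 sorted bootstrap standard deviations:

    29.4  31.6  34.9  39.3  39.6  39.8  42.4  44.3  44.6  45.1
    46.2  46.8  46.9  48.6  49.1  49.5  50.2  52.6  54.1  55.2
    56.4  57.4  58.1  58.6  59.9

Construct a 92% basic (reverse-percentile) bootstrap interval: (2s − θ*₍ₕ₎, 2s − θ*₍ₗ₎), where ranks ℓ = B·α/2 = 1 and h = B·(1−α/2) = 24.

Percentile endpoints at ranks 1 and 24: θ*₍1₎ = 29.4, θ*₍24₎ = 58.6.
Basic interval reflects these around s:
  lower = 2 × 46.1 − 58.6 = 33.6
  upper = 2 × 46.1 − 29.4 = 62.8

(33.6, 62.8)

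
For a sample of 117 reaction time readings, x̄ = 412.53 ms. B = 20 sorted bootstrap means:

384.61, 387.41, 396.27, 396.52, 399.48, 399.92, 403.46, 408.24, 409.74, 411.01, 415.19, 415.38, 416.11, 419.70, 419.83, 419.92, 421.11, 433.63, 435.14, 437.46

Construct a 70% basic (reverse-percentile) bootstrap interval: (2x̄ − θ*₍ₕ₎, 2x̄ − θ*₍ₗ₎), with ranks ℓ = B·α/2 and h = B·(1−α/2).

Percentile endpoints at ranks 3 and 17: θ*₍3₎ = 396.27, θ*₍17₎ = 421.11.
Basic interval reflects these around x̄:
  lower = 2 × 412.53 − 421.11 = 403.95
  upper = 2 × 412.53 − 396.27 = 428.79

(403.95, 428.79)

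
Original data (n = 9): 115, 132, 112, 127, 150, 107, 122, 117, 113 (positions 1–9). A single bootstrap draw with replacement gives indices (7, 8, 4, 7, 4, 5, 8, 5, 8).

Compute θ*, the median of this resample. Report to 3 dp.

Resample values: 122, 117, 127, 122, 127, 150, 117, 150, 117.
Sorted: 117, 117, 117, 122, 122, 127, 127, 150, 150
Median = middle value = 122.000

θ* = 122.000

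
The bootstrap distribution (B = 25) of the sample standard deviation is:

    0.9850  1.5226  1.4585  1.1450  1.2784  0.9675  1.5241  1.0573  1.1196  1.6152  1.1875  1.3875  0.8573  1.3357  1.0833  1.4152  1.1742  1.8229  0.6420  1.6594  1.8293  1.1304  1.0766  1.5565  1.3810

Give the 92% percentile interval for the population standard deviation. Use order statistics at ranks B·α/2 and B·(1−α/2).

Sorted replicates: 0.6420, 0.8573, 0.9675, 0.9850, 1.0573, 1.0766, 1.0833, 1.1196, 1.1304, 1.1450, 1.1742, 1.1875, 1.2784, 1.3357, 1.3810, 1.3875, 1.4152, 1.4585, 1.5226, 1.5241, 1.5565, 1.6152, 1.6594, 1.8229, 1.8293
α = 0.08; lower rank = 25 × 0.040 = 1; upper rank = 25 × 0.960 = 24.
The 1st smallest replicate is 0.6420; the 24th is 1.8229.

(0.6420, 1.8229)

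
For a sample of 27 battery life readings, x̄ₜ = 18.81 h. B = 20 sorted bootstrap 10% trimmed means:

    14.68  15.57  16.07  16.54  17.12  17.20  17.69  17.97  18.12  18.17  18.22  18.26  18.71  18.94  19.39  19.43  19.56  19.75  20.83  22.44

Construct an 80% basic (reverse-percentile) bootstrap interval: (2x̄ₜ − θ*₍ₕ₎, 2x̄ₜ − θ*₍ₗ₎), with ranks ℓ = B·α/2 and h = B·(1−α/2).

Percentile endpoints at ranks 2 and 18: θ*₍2₎ = 15.57, θ*₍18₎ = 19.75.
Basic interval reflects these around x̄ₜ:
  lower = 2 × 18.81 − 19.75 = 17.87
  upper = 2 × 18.81 − 15.57 = 22.05

(17.87, 22.05)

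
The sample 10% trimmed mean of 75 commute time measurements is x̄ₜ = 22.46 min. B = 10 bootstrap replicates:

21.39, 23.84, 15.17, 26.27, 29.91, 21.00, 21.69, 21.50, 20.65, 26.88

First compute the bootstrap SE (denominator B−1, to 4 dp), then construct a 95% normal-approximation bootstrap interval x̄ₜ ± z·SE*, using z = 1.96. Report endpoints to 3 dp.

Mean of replicates = 22.8300; sum of squared deviations = 151.3016; SE* = √(151.3016/9) = 4.1002
Margin = 1.96 × 4.1002 = 8.0364
Interval: 22.46 ± 8.0364

(14.424, 30.496)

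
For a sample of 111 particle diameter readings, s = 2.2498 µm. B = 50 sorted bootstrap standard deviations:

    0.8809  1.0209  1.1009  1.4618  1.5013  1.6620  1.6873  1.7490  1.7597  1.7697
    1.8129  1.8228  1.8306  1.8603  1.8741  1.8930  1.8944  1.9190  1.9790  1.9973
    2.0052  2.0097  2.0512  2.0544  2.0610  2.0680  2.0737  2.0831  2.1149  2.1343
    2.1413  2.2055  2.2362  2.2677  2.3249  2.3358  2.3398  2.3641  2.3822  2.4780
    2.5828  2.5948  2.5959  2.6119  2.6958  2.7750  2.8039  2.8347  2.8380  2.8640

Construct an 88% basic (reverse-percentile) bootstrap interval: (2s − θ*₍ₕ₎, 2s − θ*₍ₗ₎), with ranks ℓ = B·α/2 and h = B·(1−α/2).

(1.6957, 3.3987)

Percentile endpoints at ranks 3 and 47: θ*₍3₎ = 1.1009, θ*₍47₎ = 2.8039.
Basic interval reflects these around s:
  lower = 2 × 2.2498 − 2.8039 = 1.6957
  upper = 2 × 2.2498 − 1.1009 = 3.3987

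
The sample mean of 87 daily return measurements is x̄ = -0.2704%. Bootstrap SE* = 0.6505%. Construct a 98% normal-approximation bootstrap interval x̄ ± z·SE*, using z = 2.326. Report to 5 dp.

(-1.78346, 1.24266)

Margin = 2.326 × 0.6505 = 1.513063
Interval: -0.2704 ± 1.513063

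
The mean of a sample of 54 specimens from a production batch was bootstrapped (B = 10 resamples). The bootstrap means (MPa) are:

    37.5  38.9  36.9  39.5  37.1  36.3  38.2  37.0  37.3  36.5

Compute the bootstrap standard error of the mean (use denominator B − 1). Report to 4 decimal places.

SE* = 1.0379

Bootstrap SE is the standard deviation of the 10 replicate means.
Mean of replicates: (37.5 + 38.9 + 36.9 + 39.5 + 37.1 + 36.3 + 38.2 + 37.0 + 37.3 + 36.5) / 10 = 375.20000 / 10 = 37.52000
Sum of squared deviations: (−0.02000)² + (+1.38000)² + (−0.62000)² + (+1.98000)² + (−0.42000)² + (−1.22000)² + (+0.68000)² + (−0.52000)² + (−0.22000)² + (−1.02000)² = 9.69600
Variance = 9.69600 / 9 = 1.07733
SE* = √1.07733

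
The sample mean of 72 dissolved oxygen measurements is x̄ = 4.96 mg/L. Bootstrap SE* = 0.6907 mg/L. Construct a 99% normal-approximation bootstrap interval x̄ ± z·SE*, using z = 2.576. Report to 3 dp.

(3.181, 6.739)

Margin = 2.576 × 0.6907 = 1.7792
Interval: 4.96 ± 1.7792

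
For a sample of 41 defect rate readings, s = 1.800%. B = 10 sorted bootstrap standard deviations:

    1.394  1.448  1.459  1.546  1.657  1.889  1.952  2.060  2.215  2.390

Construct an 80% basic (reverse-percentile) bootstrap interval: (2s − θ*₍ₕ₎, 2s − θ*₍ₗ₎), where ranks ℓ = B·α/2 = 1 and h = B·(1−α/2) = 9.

(1.385, 2.206)

Percentile endpoints at ranks 1 and 9: θ*₍1₎ = 1.394, θ*₍9₎ = 2.215.
Basic interval reflects these around s:
  lower = 2 × 1.800 − 2.215 = 1.385
  upper = 2 × 1.800 − 1.394 = 2.206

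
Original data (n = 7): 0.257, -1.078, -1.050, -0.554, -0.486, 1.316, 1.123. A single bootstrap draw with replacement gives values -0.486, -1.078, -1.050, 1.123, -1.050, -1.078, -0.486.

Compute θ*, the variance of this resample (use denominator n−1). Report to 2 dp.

Mean = -0.5864; sum of squared deviations = 3.8554
s² = 3.8554 / 6 = 0.6426

θ* = 0.64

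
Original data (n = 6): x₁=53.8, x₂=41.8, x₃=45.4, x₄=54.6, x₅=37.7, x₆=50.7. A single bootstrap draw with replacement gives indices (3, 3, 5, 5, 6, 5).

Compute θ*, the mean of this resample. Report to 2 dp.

Resample values: 45.4, 45.4, 37.7, 37.7, 50.7, 37.7.
Mean = (45.4 + 45.4 + 37.7 + 37.7 + 50.7 + 37.7) / 6 = 254.60 / 6 = 42.43

θ* = 42.43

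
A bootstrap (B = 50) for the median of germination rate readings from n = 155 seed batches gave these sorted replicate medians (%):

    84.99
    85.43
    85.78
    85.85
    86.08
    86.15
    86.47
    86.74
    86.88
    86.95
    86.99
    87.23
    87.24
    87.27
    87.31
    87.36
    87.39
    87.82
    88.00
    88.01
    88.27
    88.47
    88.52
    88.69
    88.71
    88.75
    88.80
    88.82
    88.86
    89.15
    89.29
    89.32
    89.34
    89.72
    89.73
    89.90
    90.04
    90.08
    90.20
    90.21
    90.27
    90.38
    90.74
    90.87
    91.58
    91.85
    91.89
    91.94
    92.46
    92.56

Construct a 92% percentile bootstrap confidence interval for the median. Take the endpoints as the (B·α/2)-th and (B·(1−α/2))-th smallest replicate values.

α = 0.08; lower rank = 50 × 0.040 = 2; upper rank = 50 × 0.960 = 48.
The 2nd smallest replicate is 85.43; the 48th is 91.94.

(85.43, 91.94)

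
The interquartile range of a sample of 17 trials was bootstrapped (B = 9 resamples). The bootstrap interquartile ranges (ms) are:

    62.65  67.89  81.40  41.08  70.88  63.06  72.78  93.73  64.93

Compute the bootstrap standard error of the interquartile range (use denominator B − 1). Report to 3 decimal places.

SE* = 14.385

Bootstrap SE is the standard deviation of the 9 replicate interquartile ranges.
Mean of replicates: (62.65 + 67.89 + 81.40 + 41.08 + 70.88 + 63.06 + 72.78 + 93.73 + 64.93) / 9 = 618.4000 / 9 = 68.7111
Sum of squared deviations: (−6.0611)² + (−0.8211)² + (+12.6889)² + (−27.6311)² + (+2.1689)² + (−5.6511)² + (+4.0689)² + (+25.0189)² + (−3.7811)² = 1655.3341
Variance = 1655.3341 / 8 = 206.9168
SE* = √206.9168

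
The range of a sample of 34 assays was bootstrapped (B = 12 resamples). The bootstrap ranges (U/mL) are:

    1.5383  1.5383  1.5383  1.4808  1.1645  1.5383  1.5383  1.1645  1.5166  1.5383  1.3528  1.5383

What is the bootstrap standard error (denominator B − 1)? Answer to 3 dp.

Bootstrap SE is the standard deviation of the 12 replicate ranges.
Mean of replicates: (1.5383 + 1.5383 + 1.5383 + 1.4808 + 1.1645 + 1.5383 + 1.5383 + 1.1645 + 1.5166 + 1.5383 + 1.3528 + 1.5383) / 12 = 17.44730 / 12 = 1.45394
Sum of squared deviations: (+0.08436)² + (+0.08436)² + (+0.08436)² + (+0.02686)² + (−0.28944)² + (+0.08436)² + (+0.08436)² + (−0.28944)² + (+0.06266)² + (+0.08436)² + (−0.10114)² + (+0.08436)² = 0.23224
Variance = 0.23224 / 11 = 0.02111
SE* = √0.02111

SE* = 0.145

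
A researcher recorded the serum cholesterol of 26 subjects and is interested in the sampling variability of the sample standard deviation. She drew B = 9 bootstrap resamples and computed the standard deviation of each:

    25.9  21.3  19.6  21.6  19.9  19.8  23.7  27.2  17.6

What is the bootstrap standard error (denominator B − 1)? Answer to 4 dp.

SE* = 3.1611

Bootstrap SE is the standard deviation of the 9 replicate standard deviations.
Mean of replicates: (25.9 + 21.3 + 19.6 + 21.6 + 19.9 + 19.8 + 23.7 + 27.2 + 17.6) / 9 = 196.60000 / 9 = 21.84444
Sum of squared deviations: (+4.05556)² + (−0.54444)² + (−2.24444)² + (−0.24444)² + (−1.94444)² + (−2.04444)² + (+1.85556)² + (+5.35556)² + (−4.24444)² = 79.94222
Variance = 79.94222 / 8 = 9.99278
SE* = √9.99278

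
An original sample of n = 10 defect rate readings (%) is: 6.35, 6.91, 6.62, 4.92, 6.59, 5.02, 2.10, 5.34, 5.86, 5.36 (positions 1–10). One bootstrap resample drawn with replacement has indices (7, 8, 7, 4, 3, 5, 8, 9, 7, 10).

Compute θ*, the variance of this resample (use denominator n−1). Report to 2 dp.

Resample values: 2.10, 5.34, 2.10, 4.92, 6.62, 6.59, 5.34, 5.86, 2.10, 5.36.
Mean = 4.6330; sum of squared deviations = 30.1424
s² = 30.1424 / 9 = 3.3492

θ* = 3.35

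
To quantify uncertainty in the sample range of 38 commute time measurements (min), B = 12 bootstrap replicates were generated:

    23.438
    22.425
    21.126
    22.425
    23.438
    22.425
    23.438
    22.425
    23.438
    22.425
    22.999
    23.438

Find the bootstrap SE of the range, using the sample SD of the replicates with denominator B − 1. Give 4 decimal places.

SE* = 0.7121

Bootstrap SE is the standard deviation of the 12 replicate ranges.
Mean of replicates: (23.438 + 22.425 + 21.126 + 22.425 + 23.438 + 22.425 + 23.438 + 22.425 + 23.438 + 22.425 + 22.999 + 23.438) / 12 = 273.44000 / 12 = 22.78667
Sum of squared deviations: (+0.65133)² + (−0.36167)² + (−1.66067)² + (−0.36167)² + (+0.65133)² + (−0.36167)² + (+0.65133)² + (−0.36167)² + (+0.65133)² + (−0.36167)² + (+0.21233)² + (+0.65133)² = 5.57809
Variance = 5.57809 / 11 = 0.50710
SE* = √0.50710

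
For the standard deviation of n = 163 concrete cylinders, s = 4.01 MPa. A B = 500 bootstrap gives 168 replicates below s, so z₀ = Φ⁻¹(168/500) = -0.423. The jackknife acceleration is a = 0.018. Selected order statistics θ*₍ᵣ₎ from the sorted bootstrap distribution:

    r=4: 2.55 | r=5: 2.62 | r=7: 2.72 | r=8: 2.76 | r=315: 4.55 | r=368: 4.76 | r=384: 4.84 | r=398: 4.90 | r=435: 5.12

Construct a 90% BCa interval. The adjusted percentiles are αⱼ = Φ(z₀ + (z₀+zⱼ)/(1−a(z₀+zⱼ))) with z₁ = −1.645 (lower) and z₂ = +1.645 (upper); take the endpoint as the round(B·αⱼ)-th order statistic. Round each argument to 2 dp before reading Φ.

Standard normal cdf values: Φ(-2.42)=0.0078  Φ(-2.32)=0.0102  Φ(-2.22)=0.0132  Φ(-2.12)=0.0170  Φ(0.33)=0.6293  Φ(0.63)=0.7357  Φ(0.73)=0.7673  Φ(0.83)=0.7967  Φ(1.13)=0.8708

Lower: z₀ + z₁ = -0.423 + (-1.645) = -2.068; 1 − a(z₀+z₁) = 1 − (0.018)(-2.068) = 1.0372; argument = -0.423 + (-2.068)/1.0372 = -2.4168 → -2.42.
α₁ = Φ(-2.42) = 0.0078; rank = round(500 × 0.0078) = 4; θ*₍4₎ = 2.55.
Upper: z₀ + z₂ = 1.222; 1 − a(z₀+z₂) = 0.9780; argument = 0.8265 → 0.83; α₂ = 0.7967; rank = 398; θ*₍398₎ = 4.90.

(2.55, 4.90)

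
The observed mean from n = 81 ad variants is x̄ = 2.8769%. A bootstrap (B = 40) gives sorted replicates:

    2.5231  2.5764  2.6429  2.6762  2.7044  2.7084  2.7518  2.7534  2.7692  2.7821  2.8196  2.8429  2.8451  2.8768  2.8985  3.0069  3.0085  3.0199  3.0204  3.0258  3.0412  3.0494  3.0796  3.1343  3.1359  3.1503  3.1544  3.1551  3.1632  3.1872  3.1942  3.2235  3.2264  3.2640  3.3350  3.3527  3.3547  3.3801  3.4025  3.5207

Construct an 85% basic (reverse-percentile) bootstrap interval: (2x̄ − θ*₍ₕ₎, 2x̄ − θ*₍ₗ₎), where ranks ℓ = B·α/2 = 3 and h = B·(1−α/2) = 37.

Percentile endpoints at ranks 3 and 37: θ*₍3₎ = 2.6429, θ*₍37₎ = 3.3547.
Basic interval reflects these around x̄:
  lower = 2 × 2.8769 − 3.3547 = 2.3991
  upper = 2 × 2.8769 − 2.6429 = 3.1109

(2.3991, 3.1109)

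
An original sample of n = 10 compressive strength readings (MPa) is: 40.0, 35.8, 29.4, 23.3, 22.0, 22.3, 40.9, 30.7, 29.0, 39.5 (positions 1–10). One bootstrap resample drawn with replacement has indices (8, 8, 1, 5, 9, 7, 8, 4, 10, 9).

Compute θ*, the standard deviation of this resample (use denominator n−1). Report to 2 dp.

Resample values: 30.7, 30.7, 40.0, 22.0, 29.0, 40.9, 30.7, 23.3, 39.5, 29.0.
Mean = 31.5800; sum of squared deviations = 396.4560
s² = 396.4560 / 9 = 44.0507
s = √44.0507 = 6.64

θ* = 6.64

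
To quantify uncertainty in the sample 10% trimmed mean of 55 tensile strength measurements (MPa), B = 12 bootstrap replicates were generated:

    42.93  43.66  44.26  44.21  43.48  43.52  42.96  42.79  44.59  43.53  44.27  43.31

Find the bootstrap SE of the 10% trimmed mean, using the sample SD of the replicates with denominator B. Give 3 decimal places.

SE* = 0.567

Bootstrap SE is the standard deviation of the 12 replicate 10% trimmed means.
Mean of replicates: (42.93 + 43.66 + 44.26 + 44.21 + 43.48 + 43.52 + 42.96 + 42.79 + 44.59 + 43.53 + 44.27 + 43.31) / 12 = 523.5100 / 12 = 43.6258
Sum of squared deviations: (−0.6958)² + (+0.0342)² + (+0.6342)² + (+0.5842)² + (−0.1458)² + (−0.1058)² + (−0.6658)² + (−0.8358)² + (+0.9642)² + (−0.0958)² + (+0.6442)² + (−0.3158)² = 3.8567
Variance = 3.8567 / 12 = 0.3214
SE* = √0.3214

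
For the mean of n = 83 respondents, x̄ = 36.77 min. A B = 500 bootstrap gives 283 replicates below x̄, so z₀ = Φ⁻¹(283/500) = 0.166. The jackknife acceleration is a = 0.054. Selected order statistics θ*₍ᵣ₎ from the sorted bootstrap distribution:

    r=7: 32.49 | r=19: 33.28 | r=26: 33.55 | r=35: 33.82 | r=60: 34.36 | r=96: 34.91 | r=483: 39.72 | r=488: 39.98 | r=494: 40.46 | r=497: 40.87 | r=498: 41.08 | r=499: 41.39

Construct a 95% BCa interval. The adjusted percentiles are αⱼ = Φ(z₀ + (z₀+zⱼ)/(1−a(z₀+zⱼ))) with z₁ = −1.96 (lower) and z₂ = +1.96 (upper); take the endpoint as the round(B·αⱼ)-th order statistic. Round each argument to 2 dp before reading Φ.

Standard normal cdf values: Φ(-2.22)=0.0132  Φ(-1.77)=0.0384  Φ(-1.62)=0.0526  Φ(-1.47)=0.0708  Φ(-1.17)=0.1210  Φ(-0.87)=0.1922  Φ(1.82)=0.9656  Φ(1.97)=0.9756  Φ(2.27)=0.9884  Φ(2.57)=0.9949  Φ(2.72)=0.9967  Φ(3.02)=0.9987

Lower: z₀ + z₁ = 0.166 + (-1.960) = -1.794; 1 − a(z₀+z₁) = 1 − (0.054)(-1.794) = 1.0969; argument = 0.166 + (-1.794)/1.0969 = -1.4696 → -1.47.
α₁ = Φ(-1.47) = 0.0708; rank = round(500 × 0.0708) = 35; θ*₍35₎ = 33.82.
Upper: z₀ + z₂ = 2.126; 1 − a(z₀+z₂) = 0.8852; argument = 2.5677 → 2.57; α₂ = 0.9949; rank = 497; θ*₍497₎ = 40.87.

(33.82, 40.87)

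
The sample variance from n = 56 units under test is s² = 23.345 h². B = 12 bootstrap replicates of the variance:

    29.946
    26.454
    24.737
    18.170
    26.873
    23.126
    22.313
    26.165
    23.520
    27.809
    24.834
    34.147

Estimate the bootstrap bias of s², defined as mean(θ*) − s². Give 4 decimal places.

bias = +2.3295

mean(θ*) = (29.946 + 26.454 + 24.737 + 18.170 + 26.873 + 23.126 + 22.313 + 26.165 + 23.520 + 27.809 + 24.834 + 34.147) / 12 = 25.67450
bias = 25.67450 − 23.345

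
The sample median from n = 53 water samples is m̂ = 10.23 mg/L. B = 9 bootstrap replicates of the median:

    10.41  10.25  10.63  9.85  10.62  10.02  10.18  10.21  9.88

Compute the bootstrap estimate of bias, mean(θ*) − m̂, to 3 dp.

bias = −0.002

mean(θ*) = (10.41 + 10.25 + 10.63 + 9.85 + 10.62 + 10.02 + 10.18 + 10.21 + 9.88) / 9 = 10.2278
bias = 10.2278 − 10.23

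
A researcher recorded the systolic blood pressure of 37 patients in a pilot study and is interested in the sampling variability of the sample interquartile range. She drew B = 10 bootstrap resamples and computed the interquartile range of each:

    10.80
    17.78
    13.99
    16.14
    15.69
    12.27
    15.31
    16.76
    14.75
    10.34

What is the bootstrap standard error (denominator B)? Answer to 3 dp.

SE* = 2.383

Bootstrap SE is the standard deviation of the 10 replicate interquartile ranges.
Mean of replicates: (10.80 + 17.78 + 13.99 + 16.14 + 15.69 + 12.27 + 15.31 + 16.76 + 14.75 + 10.34) / 10 = 143.8300 / 10 = 14.3830
Sum of squared deviations: (−3.5830)² + (+3.3970)² + (−0.3930)² + (+1.7570)² + (+1.3070)² + (−2.1130)² + (+0.9270)² + (+2.3770)² + (+0.3670)² + (−4.0430)² = 56.7820
Variance = 56.7820 / 10 = 5.6782
SE* = √5.6782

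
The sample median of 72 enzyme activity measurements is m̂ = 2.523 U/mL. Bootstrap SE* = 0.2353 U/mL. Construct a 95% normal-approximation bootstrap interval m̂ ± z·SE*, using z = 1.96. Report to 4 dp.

(2.0618, 2.9842)

Margin = 1.96 × 0.2353 = 0.46119
Interval: 2.523 ± 0.46119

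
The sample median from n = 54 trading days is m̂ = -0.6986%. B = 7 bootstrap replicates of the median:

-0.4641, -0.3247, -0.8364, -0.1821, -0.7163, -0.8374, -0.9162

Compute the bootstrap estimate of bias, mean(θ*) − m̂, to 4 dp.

bias = +0.0876

mean(θ*) = ((-0.4641) + (-0.3247) + (-0.8364) + (-0.1821) + (-0.7163) + (-0.8374) + (-0.9162)) / 7 = -0.61103
bias = -0.61103 − -0.6986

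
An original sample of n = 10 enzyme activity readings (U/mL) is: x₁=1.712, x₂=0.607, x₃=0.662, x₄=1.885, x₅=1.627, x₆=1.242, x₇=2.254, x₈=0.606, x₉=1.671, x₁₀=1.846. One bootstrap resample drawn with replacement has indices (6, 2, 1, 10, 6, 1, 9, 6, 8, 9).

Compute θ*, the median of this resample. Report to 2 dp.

θ* = 1.46

Resample values: 1.242, 0.607, 1.712, 1.846, 1.242, 1.712, 1.671, 1.242, 0.606, 1.671.
Sorted: 0.606, 0.607, 1.242, 1.242, 1.242, 1.671, 1.671, 1.712, 1.712, 1.846
Median = average of the two middle values = 1.46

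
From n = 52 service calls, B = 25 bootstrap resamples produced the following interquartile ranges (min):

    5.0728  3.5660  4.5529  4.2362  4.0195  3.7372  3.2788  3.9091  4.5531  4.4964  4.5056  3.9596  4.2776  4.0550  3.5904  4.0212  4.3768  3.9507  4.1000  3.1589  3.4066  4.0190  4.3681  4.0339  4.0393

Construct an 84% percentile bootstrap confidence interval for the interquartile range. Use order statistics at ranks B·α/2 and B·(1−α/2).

Sorted replicates: 3.1589, 3.2788, 3.4066, 3.5660, 3.5904, 3.7372, 3.9091, 3.9507, 3.9596, 4.0190, 4.0195, 4.0212, 4.0339, 4.0393, 4.0550, 4.1000, 4.2362, 4.2776, 4.3681, 4.3768, 4.4964, 4.5056, 4.5529, 4.5531, 5.0728
α = 0.16; lower rank = 25 × 0.080 = 2; upper rank = 25 × 0.920 = 23.
The 2nd smallest replicate is 3.2788; the 23rd is 4.5529.

(3.2788, 4.5529)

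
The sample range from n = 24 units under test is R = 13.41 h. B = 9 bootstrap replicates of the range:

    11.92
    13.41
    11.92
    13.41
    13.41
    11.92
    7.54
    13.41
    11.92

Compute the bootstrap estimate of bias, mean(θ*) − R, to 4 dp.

mean(θ*) = (11.92 + 13.41 + 11.92 + 13.41 + 13.41 + 11.92 + 7.54 + 13.41 + 11.92) / 9 = 12.09556
bias = 12.09556 − 13.41

bias = −1.3144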